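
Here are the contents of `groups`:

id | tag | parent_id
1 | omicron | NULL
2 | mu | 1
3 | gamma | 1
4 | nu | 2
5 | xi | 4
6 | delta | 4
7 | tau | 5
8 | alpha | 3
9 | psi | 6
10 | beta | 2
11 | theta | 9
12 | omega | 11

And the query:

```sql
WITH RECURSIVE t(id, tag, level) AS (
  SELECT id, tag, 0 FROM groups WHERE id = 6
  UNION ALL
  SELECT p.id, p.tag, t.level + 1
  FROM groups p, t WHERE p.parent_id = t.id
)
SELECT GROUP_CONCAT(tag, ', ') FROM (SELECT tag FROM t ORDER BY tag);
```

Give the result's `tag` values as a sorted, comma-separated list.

delta, omega, psi, theta

Base: id=6 (delta) at level 0.
Iteration 1: rows with parent_id in {6} -> psi (id 9, level 1).
Iteration 2: rows with parent_id in {9} -> theta (id 11, level 2).
Iteration 3: rows with parent_id in {11} -> omega (id 12, level 3).
Iteration 4: no rows with parent_id in {12}; recursion stops.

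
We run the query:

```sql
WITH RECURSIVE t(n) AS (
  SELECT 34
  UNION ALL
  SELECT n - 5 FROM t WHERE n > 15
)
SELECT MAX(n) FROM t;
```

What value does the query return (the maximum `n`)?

Base: n=34.
Iteration 1: 34 > 15 holds -> n = 34 - 5 = 29.
Iteration 2: 29 > 15 holds -> n = 29 - 5 = 24.
Iteration 3: 24 > 15 holds -> n = 24 - 5 = 19.
Iteration 4: 19 > 15 holds -> n = 19 - 5 = 14.
Iteration 5: 14 > 15 fails; recursion stops.
n values: 34, 29, 24, 19, 14; the maximum is 34.

34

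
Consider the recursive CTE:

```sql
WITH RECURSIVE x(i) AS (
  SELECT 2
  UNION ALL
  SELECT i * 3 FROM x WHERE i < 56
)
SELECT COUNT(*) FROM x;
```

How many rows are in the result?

5

Base: i=2.
Iteration 1: 2 < 56 holds -> i = 2 * 3 = 6.
Iteration 2: 6 < 56 holds -> i = 6 * 3 = 18.
Iteration 3: 18 < 56 holds -> i = 18 * 3 = 54.
Iteration 4: 54 < 56 holds -> i = 54 * 3 = 162.
Iteration 5: 162 < 56 fails; recursion stops.
Total rows emitted: 5.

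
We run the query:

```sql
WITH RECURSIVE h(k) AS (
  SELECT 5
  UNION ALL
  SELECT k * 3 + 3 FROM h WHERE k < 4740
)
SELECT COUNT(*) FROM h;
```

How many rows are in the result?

8

Base: k=5.
Iteration 1: 5 < 4740 holds -> k = 5 * 3 + 3 = 18.
Iteration 2: 18 < 4740 holds -> k = 18 * 3 + 3 = 57.
Iteration 3: 57 < 4740 holds -> k = 57 * 3 + 3 = 174.
Iteration 4: 174 < 4740 holds -> k = 174 * 3 + 3 = 525.
Iteration 5: 525 < 4740 holds -> k = 525 * 3 + 3 = 1578.
Iteration 6: 1578 < 4740 holds -> k = 1578 * 3 + 3 = 4737.
Iteration 7: 4737 < 4740 holds -> k = 4737 * 3 + 3 = 14214.
Iteration 8: 14214 < 4740 fails; recursion stops.
Total rows emitted: 8.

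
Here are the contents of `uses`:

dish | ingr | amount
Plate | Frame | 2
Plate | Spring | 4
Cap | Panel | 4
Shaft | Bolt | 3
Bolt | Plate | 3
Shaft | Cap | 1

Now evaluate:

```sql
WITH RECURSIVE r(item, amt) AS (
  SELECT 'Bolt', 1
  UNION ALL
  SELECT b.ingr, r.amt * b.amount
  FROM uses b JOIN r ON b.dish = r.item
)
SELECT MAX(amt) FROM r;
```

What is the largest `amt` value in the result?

Base: (Bolt, amt=1).
Iteration 1: components of {Bolt} -> Plate = 1*3 = 3.
Iteration 2: components of {Plate} -> Frame = 3*2 = 6, Spring = 3*4 = 12.
Iteration 3: no further components; recursion stops.
amt values: 1, 3, 12, 6; the maximum is 12.

12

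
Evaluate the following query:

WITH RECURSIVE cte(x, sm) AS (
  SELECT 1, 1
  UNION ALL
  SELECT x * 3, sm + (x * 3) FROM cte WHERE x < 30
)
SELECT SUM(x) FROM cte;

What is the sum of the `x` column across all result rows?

Base: x=1, sm=1.
Iteration 1: 1 < 30 holds -> x = 1 * 3 = 3, sm = 1 + 3 = 4.
Iteration 2: 3 < 30 holds -> x = 3 * 3 = 9, sm = 4 + 9 = 13.
Iteration 3: 9 < 30 holds -> x = 9 * 3 = 27, sm = 13 + 27 = 40.
Iteration 4: 27 < 30 holds -> x = 27 * 3 = 81, sm = 40 + 81 = 121.
Iteration 5: 81 < 30 fails; recursion stops.
SUM(x) = 1 + 3 + 9 + 27 + 81 = 121.

121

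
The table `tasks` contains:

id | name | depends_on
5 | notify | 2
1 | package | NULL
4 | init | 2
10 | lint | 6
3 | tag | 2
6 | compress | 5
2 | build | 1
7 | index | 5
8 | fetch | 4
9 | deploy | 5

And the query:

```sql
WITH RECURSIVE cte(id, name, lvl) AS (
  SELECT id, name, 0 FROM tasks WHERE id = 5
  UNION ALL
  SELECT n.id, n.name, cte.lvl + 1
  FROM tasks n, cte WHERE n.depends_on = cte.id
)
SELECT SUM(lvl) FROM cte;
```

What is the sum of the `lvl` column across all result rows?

Base: id=5 (notify) at lvl 0.
Iteration 1: rows with depends_on in {5} -> compress (id 6, lvl 1), index (id 7, lvl 1), deploy (id 9, lvl 1).
Iteration 2: rows with depends_on in {6,7,9} -> lint (id 10, lvl 2).
Iteration 3: no rows with depends_on in {10}; recursion stops.
SUM(lvl) = 0 + 1 + 1 + 1 + 2 = 5.

5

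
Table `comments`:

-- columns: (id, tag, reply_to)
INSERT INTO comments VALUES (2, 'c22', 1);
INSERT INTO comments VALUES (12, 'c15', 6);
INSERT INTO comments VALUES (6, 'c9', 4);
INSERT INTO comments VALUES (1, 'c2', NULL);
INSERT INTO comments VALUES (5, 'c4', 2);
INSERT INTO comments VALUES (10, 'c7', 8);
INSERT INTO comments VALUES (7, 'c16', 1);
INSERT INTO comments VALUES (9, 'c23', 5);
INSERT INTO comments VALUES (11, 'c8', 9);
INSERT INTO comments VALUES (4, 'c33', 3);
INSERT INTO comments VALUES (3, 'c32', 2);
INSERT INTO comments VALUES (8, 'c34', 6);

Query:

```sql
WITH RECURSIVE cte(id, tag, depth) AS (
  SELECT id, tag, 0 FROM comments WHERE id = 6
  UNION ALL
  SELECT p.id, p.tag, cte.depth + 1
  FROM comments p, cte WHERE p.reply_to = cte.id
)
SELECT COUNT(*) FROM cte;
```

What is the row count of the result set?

4

Base: id=6 (c9) at depth 0.
Iteration 1: rows with reply_to in {6} -> c34 (id 8, depth 1), c15 (id 12, depth 1).
Iteration 2: rows with reply_to in {8,12} -> c7 (id 10, depth 2).
Iteration 3: no rows with reply_to in {10}; recursion stops.
Total rows emitted: 4.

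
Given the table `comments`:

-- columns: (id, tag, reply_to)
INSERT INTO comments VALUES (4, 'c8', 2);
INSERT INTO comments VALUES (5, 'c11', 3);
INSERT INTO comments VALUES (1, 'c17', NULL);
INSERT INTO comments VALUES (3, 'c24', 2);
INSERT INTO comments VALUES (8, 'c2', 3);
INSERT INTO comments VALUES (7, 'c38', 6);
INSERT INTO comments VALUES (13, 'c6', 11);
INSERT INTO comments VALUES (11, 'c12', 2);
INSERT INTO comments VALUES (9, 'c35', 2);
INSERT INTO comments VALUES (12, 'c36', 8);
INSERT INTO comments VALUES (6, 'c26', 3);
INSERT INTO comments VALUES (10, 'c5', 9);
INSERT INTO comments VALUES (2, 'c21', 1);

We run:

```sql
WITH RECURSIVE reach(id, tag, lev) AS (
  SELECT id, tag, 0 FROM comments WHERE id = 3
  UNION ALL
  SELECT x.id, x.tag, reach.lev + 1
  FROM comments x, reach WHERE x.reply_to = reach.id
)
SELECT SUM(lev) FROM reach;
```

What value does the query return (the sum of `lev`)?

Base: id=3 (c24) at lev 0.
Iteration 1: rows with reply_to in {3} -> c11 (id 5, lev 1), c26 (id 6, lev 1), c2 (id 8, lev 1).
Iteration 2: rows with reply_to in {5,6,8} -> c38 (id 7, lev 2), c36 (id 12, lev 2).
Iteration 3: no rows with reply_to in {7,12}; recursion stops.
SUM(lev) = 0 + 1 + 1 + 1 + 2 + 2 = 7.

7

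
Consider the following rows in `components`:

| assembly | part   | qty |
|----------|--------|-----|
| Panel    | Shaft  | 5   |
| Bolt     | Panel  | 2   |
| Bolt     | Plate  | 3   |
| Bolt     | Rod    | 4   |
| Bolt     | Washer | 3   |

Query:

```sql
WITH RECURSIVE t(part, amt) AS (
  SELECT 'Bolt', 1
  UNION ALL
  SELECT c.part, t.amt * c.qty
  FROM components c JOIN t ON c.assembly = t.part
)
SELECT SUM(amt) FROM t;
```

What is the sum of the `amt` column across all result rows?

Base: (Bolt, amt=1).
Iteration 1: components of {Bolt} -> Panel = 1*2 = 2, Plate = 1*3 = 3, Rod = 1*4 = 4, Washer = 1*3 = 3.
Iteration 2: components of {Panel,Plate,Rod,Washer} -> Shaft = 2*5 = 10.
Iteration 3: no further components; recursion stops.
SUM(amt) = 1 + 4 + 2 + 3 + 3 + 10 = 23.

23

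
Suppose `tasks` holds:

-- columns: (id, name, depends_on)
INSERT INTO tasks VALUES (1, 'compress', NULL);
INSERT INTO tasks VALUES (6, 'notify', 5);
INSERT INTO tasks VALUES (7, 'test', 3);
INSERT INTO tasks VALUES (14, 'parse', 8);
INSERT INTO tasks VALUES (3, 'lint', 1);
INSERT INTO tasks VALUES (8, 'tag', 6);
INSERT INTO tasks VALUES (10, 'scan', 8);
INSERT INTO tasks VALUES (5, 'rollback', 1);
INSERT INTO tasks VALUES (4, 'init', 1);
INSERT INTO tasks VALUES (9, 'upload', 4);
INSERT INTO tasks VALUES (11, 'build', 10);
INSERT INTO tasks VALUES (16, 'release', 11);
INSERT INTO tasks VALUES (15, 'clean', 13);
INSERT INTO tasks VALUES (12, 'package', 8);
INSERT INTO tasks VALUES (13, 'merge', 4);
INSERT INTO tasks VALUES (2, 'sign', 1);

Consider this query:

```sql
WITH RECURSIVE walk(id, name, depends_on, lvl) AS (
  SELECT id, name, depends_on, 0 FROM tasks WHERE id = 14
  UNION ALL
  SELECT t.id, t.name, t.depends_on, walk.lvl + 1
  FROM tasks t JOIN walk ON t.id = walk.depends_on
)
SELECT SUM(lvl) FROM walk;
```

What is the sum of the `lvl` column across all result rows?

10

Base: id=14 (parse), depends_on=8, lvl 0.
Iteration 1: join on id=8 -> tag (id 8, depends_on=6, lvl 1).
Iteration 2: join on id=6 -> notify (id 6, depends_on=5, lvl 2).
Iteration 3: join on id=5 -> rollback (id 5, depends_on=1, lvl 3).
Iteration 4: join on id=1 -> compress (id 1, depends_on=NULL, lvl 4).
Iteration 5: depends_on is NULL; no match; recursion stops.
SUM(lvl) = 0 + 1 + 2 + 3 + 4 = 10.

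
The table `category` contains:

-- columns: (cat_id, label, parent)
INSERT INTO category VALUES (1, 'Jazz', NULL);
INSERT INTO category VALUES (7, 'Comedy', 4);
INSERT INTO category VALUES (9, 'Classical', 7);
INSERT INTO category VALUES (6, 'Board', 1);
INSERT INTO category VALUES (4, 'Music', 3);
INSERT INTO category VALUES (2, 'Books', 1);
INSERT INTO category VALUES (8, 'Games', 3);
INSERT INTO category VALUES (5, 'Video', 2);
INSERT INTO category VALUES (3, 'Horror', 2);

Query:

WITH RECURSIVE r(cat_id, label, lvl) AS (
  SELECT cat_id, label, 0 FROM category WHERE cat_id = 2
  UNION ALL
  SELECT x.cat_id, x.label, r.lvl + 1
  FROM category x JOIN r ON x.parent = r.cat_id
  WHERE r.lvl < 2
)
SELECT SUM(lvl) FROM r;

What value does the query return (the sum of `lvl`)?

Base: cat_id=2 (Books) at lvl 0.
Iteration 1: rows with parent in {2} -> Horror (id 3, lvl 1), Video (id 5, lvl 1).
Iteration 2: rows with parent in {3,5} -> Music (id 4, lvl 2), Games (id 8, lvl 2).
Iteration 3: lvl < 2 fails for all current rows; recursion stops.
SUM(lvl) = 0 + 1 + 1 + 2 + 2 = 6.

6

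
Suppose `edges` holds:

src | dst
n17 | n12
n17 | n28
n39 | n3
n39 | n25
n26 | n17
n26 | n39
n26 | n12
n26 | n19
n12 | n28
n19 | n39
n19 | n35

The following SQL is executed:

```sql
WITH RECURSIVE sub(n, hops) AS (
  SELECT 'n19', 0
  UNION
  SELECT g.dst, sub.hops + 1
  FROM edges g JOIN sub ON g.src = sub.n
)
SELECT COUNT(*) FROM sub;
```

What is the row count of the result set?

Base: (n19, hops=0).
Iteration 1: edges from {n19} -> (n35, hops=1), (n39, hops=1).
Iteration 2: edges from {n35,n39} -> (n25, hops=2), (n3, hops=2).
Iteration 3: no outgoing edges from {n25,n3}; recursion stops.
Total rows emitted: 5.

5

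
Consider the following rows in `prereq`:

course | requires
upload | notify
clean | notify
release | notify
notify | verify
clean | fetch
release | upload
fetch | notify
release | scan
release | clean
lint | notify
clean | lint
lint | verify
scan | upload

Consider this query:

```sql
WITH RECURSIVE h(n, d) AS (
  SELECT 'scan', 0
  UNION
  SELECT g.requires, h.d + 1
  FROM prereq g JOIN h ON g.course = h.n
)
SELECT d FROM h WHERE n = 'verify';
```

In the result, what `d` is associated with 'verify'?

3

Base: (scan, d=0).
Iteration 1: edges from {scan} -> (upload, d=1).
Iteration 2: edges from {upload} -> (notify, d=2).
Iteration 3: edges from {notify} -> (verify, d=3).
Iteration 4: no outgoing edges from {verify}; recursion stops.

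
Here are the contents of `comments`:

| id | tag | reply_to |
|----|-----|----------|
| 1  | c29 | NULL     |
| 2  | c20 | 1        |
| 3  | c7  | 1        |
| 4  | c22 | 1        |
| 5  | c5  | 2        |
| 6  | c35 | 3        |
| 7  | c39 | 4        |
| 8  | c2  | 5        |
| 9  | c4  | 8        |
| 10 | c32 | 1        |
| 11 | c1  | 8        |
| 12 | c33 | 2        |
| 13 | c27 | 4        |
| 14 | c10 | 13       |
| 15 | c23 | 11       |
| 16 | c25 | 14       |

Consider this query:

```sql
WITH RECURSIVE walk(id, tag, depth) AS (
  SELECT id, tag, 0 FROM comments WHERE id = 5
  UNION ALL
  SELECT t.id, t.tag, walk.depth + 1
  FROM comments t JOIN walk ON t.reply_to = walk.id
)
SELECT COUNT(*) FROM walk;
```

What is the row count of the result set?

5

Base: id=5 (c5) at depth 0.
Iteration 1: rows with reply_to in {5} -> c2 (id 8, depth 1).
Iteration 2: rows with reply_to in {8} -> c4 (id 9, depth 2), c1 (id 11, depth 2).
Iteration 3: rows with reply_to in {9,11} -> c23 (id 15, depth 3).
Iteration 4: no rows with reply_to in {15}; recursion stops.
Total rows emitted: 5.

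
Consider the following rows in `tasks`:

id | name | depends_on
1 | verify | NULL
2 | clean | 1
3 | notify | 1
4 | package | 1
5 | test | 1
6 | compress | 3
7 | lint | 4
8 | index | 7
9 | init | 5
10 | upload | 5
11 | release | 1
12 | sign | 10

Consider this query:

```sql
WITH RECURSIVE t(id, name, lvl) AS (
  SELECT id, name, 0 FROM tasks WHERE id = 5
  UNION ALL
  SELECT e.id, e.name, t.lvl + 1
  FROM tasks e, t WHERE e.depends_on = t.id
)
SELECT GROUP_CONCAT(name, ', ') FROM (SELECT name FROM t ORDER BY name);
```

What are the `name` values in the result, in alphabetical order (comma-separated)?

Base: id=5 (test) at lvl 0.
Iteration 1: rows with depends_on in {5} -> init (id 9, lvl 1), upload (id 10, lvl 1).
Iteration 2: rows with depends_on in {9,10} -> sign (id 12, lvl 2).
Iteration 3: no rows with depends_on in {12}; recursion stops.

init, sign, test, upload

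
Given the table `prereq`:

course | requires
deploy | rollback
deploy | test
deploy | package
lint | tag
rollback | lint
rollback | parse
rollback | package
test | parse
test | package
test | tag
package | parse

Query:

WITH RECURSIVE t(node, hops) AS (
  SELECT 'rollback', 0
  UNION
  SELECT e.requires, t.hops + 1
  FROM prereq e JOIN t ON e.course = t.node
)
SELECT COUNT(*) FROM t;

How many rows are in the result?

6

Base: (rollback, hops=0).
Iteration 1: edges from {rollback} -> (lint, hops=1), (package, hops=1), (parse, hops=1).
Iteration 2: edges from {lint,package,parse} -> (parse, hops=2), (tag, hops=2).
Iteration 3: no outgoing edges from {parse,tag}; recursion stops.
Total rows emitted: 6.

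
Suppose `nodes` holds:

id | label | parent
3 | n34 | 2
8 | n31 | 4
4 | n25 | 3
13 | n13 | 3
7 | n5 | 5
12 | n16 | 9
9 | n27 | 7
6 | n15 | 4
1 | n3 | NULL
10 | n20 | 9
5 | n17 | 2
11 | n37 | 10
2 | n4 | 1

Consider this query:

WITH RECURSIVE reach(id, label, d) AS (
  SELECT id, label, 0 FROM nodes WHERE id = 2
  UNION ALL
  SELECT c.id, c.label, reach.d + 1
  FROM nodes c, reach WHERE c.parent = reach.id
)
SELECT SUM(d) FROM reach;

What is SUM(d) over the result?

30

Base: id=2 (n4) at d 0.
Iteration 1: rows with parent in {2} -> n34 (id 3, d 1), n17 (id 5, d 1).
Iteration 2: rows with parent in {3,5} -> n25 (id 4, d 2), n5 (id 7, d 2), n13 (id 13, d 2).
Iteration 3: rows with parent in {4,7,13} -> n15 (id 6, d 3), n31 (id 8, d 3), n27 (id 9, d 3).
Iteration 4: rows with parent in {6,8,9} -> n20 (id 10, d 4), n16 (id 12, d 4).
Iteration 5: rows with parent in {10,12} -> n37 (id 11, d 5).
Iteration 6: no rows with parent in {11}; recursion stops.
SUM(d) = 0 + 1 + 1 + 2 + 2 + 2 + 3 + 3 + 3 + 4 + 4 + 5 = 30.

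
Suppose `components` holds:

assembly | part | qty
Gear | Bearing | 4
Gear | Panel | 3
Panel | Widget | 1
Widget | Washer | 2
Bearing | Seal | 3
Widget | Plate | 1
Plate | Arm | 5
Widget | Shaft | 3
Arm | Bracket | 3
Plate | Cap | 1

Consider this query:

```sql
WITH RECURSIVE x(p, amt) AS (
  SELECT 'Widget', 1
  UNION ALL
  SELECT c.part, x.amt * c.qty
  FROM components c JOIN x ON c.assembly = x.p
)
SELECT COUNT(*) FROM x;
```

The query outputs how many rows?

7

Base: (Widget, amt=1).
Iteration 1: components of {Widget} -> Plate = 1*1 = 1, Shaft = 1*3 = 3, Washer = 1*2 = 2.
Iteration 2: components of {Plate,Shaft,Washer} -> Arm = 1*5 = 5, Cap = 1*1 = 1.
Iteration 3: components of {Arm,Cap} -> Bracket = 5*3 = 15.
Iteration 4: no further components; recursion stops.
Total rows emitted: 7.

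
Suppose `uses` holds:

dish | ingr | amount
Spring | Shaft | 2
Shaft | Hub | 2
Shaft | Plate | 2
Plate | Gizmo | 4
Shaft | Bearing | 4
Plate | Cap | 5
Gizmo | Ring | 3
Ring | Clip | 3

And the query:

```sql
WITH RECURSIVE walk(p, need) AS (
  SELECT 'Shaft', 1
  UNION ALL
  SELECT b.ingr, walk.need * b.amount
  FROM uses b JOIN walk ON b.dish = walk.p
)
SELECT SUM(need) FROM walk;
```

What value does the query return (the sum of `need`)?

123

Base: (Shaft, need=1).
Iteration 1: components of {Shaft} -> Bearing = 1*4 = 4, Hub = 1*2 = 2, Plate = 1*2 = 2.
Iteration 2: components of {Bearing,Hub,Plate} -> Cap = 2*5 = 10, Gizmo = 2*4 = 8.
Iteration 3: components of {Cap,Gizmo} -> Ring = 8*3 = 24.
Iteration 4: components of {Ring} -> Clip = 24*3 = 72.
Iteration 5: no further components; recursion stops.
SUM(need) = 1 + 2 + 2 + 4 + 8 + 10 + 24 + 72 = 123.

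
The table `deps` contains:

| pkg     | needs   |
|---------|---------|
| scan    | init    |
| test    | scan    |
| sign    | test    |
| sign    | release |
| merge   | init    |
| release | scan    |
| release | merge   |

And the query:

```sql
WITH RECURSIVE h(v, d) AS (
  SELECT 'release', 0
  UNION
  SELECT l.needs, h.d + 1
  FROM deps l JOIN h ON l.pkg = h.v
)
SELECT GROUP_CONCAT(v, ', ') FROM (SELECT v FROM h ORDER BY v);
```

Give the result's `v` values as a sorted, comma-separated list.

init, merge, release, scan

Base: (release, d=0).
Iteration 1: edges from {release} -> (merge, d=1), (scan, d=1).
Iteration 2: edges from {merge,scan} -> (init, d=2). [UNION drops 1 duplicate row(s)]
Iteration 3: no outgoing edges from {init}; recursion stops.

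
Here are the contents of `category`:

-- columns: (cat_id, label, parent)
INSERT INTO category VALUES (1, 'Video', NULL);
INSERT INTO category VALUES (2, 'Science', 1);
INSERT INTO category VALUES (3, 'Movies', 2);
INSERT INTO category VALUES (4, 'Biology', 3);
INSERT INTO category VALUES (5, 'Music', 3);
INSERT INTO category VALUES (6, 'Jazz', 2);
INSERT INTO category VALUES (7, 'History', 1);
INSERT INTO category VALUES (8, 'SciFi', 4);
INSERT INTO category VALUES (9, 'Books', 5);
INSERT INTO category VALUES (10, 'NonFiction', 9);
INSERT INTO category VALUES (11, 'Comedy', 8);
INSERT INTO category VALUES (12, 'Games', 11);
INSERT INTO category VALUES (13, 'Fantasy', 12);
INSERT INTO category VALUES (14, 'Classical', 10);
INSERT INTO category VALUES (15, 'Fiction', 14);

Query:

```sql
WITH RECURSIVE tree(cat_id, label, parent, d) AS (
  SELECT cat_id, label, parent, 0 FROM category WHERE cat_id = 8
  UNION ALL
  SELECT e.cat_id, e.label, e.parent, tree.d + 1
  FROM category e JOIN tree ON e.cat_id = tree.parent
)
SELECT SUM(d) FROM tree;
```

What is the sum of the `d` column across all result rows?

Base: cat_id=8 (SciFi), parent=4, d 0.
Iteration 1: join on cat_id=4 -> Biology (id 4, parent=3, d 1).
Iteration 2: join on cat_id=3 -> Movies (id 3, parent=2, d 2).
Iteration 3: join on cat_id=2 -> Science (id 2, parent=1, d 3).
Iteration 4: join on cat_id=1 -> Video (id 1, parent=NULL, d 4).
Iteration 5: parent is NULL; no match; recursion stops.
SUM(d) = 0 + 1 + 2 + 3 + 4 = 10.

10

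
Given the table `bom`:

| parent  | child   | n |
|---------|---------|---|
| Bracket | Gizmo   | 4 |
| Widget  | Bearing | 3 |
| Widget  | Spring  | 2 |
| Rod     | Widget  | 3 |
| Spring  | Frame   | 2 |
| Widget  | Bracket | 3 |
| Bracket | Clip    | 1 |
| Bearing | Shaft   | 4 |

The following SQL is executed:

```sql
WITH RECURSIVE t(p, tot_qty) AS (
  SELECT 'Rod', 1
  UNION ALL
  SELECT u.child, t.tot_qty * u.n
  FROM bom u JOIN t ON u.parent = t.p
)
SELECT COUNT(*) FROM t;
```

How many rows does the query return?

Base: (Rod, tot_qty=1).
Iteration 1: components of {Rod} -> Widget = 1*3 = 3.
Iteration 2: components of {Widget} -> Bearing = 3*3 = 9, Bracket = 3*3 = 9, Spring = 3*2 = 6.
Iteration 3: components of {Bearing,Bracket,Spring} -> Clip = 9*1 = 9, Frame = 6*2 = 12, Gizmo = 9*4 = 36, Shaft = 9*4 = 36.
Iteration 4: no further components; recursion stops.
Total rows emitted: 9.

9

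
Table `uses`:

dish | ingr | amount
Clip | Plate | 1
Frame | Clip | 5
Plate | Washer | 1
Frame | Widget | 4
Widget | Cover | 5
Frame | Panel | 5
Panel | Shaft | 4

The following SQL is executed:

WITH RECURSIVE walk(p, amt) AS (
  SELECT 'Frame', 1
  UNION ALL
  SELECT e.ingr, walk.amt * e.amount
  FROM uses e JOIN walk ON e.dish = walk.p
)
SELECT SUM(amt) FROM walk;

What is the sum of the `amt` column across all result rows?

Base: (Frame, amt=1).
Iteration 1: components of {Frame} -> Clip = 1*5 = 5, Panel = 1*5 = 5, Widget = 1*4 = 4.
Iteration 2: components of {Clip,Panel,Widget} -> Cover = 4*5 = 20, Plate = 5*1 = 5, Shaft = 5*4 = 20.
Iteration 3: components of {Cover,Plate,Shaft} -> Washer = 5*1 = 5.
Iteration 4: no further components; recursion stops.
SUM(amt) = 1 + 5 + 5 + 4 + 5 + 20 + 20 + 5 = 65.

65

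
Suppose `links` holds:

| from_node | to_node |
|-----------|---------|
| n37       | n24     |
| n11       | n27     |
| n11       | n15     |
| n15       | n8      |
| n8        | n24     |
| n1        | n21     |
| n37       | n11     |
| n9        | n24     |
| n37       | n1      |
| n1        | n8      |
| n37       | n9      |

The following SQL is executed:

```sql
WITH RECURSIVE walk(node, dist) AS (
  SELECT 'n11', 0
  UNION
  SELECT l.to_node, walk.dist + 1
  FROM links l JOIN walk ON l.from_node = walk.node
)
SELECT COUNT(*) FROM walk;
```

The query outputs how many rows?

5

Base: (n11, dist=0).
Iteration 1: edges from {n11} -> (n15, dist=1), (n27, dist=1).
Iteration 2: edges from {n15,n27} -> (n8, dist=2).
Iteration 3: edges from {n8} -> (n24, dist=3).
Iteration 4: no outgoing edges from {n24}; recursion stops.
Total rows emitted: 5.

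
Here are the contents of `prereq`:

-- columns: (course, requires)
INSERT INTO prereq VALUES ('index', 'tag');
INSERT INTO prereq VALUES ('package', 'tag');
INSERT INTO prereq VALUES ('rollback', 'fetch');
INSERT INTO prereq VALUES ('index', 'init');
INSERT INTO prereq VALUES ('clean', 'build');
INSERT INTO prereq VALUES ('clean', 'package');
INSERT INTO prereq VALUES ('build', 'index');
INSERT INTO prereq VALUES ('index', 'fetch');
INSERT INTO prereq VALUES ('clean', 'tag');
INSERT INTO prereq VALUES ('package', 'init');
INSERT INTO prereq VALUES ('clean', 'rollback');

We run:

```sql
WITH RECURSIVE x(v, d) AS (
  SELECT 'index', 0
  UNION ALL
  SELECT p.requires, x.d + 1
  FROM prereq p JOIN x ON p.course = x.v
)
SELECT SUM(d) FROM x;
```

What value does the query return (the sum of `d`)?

3

Base: (index, d=0).
Iteration 1: edges from {index} -> (fetch, d=1), (init, d=1), (tag, d=1).
Iteration 2: no outgoing edges from {fetch,init,tag}; recursion stops.
SUM(d) = 0 + 1 + 1 + 1 = 3.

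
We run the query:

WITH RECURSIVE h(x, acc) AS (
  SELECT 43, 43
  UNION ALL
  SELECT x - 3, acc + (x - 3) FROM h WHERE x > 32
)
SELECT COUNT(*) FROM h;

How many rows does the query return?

5

Base: x=43, acc=43.
Iteration 1: 43 > 32 holds -> x = 43 - 3 = 40, acc = 43 + 40 = 83.
Iteration 2: 40 > 32 holds -> x = 40 - 3 = 37, acc = 83 + 37 = 120.
Iteration 3: 37 > 32 holds -> x = 37 - 3 = 34, acc = 120 + 34 = 154.
Iteration 4: 34 > 32 holds -> x = 34 - 3 = 31, acc = 154 + 31 = 185.
Iteration 5: 31 > 32 fails; recursion stops.
Total rows emitted: 5.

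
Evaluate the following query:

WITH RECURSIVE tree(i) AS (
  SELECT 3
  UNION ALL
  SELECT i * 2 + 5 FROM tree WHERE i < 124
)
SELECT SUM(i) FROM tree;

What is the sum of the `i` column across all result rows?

474

Base: i=3.
Iteration 1: 3 < 124 holds -> i = 3 * 2 + 5 = 11.
Iteration 2: 11 < 124 holds -> i = 11 * 2 + 5 = 27.
Iteration 3: 27 < 124 holds -> i = 27 * 2 + 5 = 59.
Iteration 4: 59 < 124 holds -> i = 59 * 2 + 5 = 123.
Iteration 5: 123 < 124 holds -> i = 123 * 2 + 5 = 251.
Iteration 6: 251 < 124 fails; recursion stops.
SUM(i) = 3 + 11 + 27 + 59 + 123 + 251 = 474.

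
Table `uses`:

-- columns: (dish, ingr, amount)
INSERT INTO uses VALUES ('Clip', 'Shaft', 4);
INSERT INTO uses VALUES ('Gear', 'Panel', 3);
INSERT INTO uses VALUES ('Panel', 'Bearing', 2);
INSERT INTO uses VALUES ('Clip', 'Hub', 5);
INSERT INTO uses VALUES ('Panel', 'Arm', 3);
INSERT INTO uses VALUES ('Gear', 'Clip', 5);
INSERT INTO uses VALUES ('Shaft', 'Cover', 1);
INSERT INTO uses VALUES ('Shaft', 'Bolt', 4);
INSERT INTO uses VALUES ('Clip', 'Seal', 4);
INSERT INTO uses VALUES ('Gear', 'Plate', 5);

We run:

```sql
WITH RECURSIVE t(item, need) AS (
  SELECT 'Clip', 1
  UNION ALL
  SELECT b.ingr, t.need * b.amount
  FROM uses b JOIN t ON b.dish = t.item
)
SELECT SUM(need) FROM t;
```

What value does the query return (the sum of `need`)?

34

Base: (Clip, need=1).
Iteration 1: components of {Clip} -> Hub = 1*5 = 5, Seal = 1*4 = 4, Shaft = 1*4 = 4.
Iteration 2: components of {Hub,Seal,Shaft} -> Bolt = 4*4 = 16, Cover = 4*1 = 4.
Iteration 3: no further components; recursion stops.
SUM(need) = 1 + 4 + 4 + 5 + 4 + 16 = 34.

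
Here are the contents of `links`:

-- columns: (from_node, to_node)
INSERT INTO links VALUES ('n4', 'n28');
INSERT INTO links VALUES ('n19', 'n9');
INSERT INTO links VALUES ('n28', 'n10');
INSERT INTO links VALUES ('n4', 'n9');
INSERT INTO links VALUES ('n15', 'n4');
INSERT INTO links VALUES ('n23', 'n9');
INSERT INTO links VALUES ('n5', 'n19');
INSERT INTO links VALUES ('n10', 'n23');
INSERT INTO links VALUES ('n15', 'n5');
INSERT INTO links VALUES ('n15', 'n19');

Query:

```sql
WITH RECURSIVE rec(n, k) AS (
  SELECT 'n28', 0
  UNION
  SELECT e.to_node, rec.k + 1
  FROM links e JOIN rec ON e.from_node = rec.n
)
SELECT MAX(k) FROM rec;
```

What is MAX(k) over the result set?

3

Base: (n28, k=0).
Iteration 1: edges from {n28} -> (n10, k=1).
Iteration 2: edges from {n10} -> (n23, k=2).
Iteration 3: edges from {n23} -> (n9, k=3).
Iteration 4: no outgoing edges from {n9}; recursion stops.
k values: 0, 1, 2, 3; the maximum is 3.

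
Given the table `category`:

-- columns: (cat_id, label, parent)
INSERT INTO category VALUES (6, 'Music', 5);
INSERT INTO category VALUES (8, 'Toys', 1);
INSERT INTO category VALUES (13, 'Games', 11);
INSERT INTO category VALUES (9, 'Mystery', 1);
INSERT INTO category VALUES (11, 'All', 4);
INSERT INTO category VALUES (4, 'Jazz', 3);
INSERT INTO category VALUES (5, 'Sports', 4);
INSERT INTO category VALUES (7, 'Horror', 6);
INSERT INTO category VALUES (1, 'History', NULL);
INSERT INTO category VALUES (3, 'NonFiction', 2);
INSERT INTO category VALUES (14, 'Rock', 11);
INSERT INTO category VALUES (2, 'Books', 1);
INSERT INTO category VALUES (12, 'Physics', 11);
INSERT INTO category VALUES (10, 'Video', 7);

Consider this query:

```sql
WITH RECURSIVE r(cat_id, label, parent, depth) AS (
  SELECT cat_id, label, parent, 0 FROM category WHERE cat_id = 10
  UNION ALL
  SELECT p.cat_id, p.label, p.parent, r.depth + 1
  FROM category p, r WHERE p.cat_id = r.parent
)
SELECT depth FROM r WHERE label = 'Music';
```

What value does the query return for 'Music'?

Base: cat_id=10 (Video), parent=7, depth 0.
Iteration 1: join on cat_id=7 -> Horror (id 7, parent=6, depth 1).
Iteration 2: join on cat_id=6 -> Music (id 6, parent=5, depth 2).
Iteration 3: join on cat_id=5 -> Sports (id 5, parent=4, depth 3).
Iteration 4: join on cat_id=4 -> Jazz (id 4, parent=3, depth 4).
Iteration 5: join on cat_id=3 -> NonFiction (id 3, parent=2, depth 5).
Iteration 6: join on cat_id=2 -> Books (id 2, parent=1, depth 6).
Iteration 7: join on cat_id=1 -> History (id 1, parent=NULL, depth 7).
Iteration 8: parent is NULL; no match; recursion stops.

2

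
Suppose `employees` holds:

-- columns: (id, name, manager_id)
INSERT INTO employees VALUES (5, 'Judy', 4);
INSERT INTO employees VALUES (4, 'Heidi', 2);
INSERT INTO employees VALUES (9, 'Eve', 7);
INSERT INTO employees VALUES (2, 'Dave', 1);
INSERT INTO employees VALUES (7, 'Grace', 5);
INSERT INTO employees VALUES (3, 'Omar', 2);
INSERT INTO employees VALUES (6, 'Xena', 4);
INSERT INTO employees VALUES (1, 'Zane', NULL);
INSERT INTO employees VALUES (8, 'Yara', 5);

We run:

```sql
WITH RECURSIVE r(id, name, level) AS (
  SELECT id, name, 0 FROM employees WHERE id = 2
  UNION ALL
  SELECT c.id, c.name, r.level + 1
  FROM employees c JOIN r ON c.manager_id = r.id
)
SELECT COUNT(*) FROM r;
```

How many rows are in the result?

8

Base: id=2 (Dave) at level 0.
Iteration 1: rows with manager_id in {2} -> Omar (id 3, level 1), Heidi (id 4, level 1).
Iteration 2: rows with manager_id in {3,4} -> Judy (id 5, level 2), Xena (id 6, level 2).
Iteration 3: rows with manager_id in {5,6} -> Grace (id 7, level 3), Yara (id 8, level 3).
Iteration 4: rows with manager_id in {7,8} -> Eve (id 9, level 4).
Iteration 5: no rows with manager_id in {9}; recursion stops.
Total rows emitted: 8.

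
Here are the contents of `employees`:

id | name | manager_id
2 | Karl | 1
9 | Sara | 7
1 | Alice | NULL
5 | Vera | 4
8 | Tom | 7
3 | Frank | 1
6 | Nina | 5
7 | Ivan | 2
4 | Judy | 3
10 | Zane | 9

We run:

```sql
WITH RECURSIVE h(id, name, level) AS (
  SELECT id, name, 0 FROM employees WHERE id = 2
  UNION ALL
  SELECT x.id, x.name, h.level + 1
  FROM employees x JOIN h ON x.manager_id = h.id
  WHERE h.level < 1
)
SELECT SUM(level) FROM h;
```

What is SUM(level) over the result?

Base: id=2 (Karl) at level 0.
Iteration 1: rows with manager_id in {2} -> Ivan (id 7, level 1).
Iteration 2: level < 1 fails for all current rows; recursion stops.
SUM(level) = 0 + 1 = 1.

1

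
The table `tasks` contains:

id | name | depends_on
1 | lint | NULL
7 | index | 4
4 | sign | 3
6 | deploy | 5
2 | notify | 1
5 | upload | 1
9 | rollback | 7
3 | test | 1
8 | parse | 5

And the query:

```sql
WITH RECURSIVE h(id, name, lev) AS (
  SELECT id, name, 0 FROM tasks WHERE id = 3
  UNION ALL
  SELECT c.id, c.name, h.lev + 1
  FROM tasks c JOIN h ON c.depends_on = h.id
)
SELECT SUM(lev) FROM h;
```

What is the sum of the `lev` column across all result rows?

Base: id=3 (test) at lev 0.
Iteration 1: rows with depends_on in {3} -> sign (id 4, lev 1).
Iteration 2: rows with depends_on in {4} -> index (id 7, lev 2).
Iteration 3: rows with depends_on in {7} -> rollback (id 9, lev 3).
Iteration 4: no rows with depends_on in {9}; recursion stops.
SUM(lev) = 0 + 1 + 2 + 3 = 6.

6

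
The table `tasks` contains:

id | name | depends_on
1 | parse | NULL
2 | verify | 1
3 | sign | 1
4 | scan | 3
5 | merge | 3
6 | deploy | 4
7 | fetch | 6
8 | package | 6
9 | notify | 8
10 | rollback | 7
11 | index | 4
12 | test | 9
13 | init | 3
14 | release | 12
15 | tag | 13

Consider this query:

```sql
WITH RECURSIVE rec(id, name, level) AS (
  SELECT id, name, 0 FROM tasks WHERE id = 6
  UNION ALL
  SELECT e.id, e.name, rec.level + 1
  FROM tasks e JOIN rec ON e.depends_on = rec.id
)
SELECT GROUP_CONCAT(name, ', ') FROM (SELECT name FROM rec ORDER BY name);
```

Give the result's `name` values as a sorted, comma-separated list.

Base: id=6 (deploy) at level 0.
Iteration 1: rows with depends_on in {6} -> fetch (id 7, level 1), package (id 8, level 1).
Iteration 2: rows with depends_on in {7,8} -> notify (id 9, level 2), rollback (id 10, level 2).
Iteration 3: rows with depends_on in {9,10} -> test (id 12, level 3).
Iteration 4: rows with depends_on in {12} -> release (id 14, level 4).
Iteration 5: no rows with depends_on in {14}; recursion stops.

deploy, fetch, notify, package, release, rollback, test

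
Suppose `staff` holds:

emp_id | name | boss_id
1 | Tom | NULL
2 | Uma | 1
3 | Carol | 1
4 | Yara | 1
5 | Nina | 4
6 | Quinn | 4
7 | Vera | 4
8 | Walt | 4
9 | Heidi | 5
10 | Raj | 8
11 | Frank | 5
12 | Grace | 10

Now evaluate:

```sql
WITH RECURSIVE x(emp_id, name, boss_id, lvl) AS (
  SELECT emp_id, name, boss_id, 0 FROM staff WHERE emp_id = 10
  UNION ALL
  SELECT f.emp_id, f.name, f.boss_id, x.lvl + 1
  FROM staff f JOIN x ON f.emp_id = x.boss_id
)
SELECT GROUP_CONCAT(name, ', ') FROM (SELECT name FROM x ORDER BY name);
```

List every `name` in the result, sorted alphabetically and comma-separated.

Base: emp_id=10 (Raj), boss_id=8, lvl 0.
Iteration 1: join on emp_id=8 -> Walt (id 8, boss_id=4, lvl 1).
Iteration 2: join on emp_id=4 -> Yara (id 4, boss_id=1, lvl 2).
Iteration 3: join on emp_id=1 -> Tom (id 1, boss_id=NULL, lvl 3).
Iteration 4: boss_id is NULL; no match; recursion stops.

Raj, Tom, Walt, Yara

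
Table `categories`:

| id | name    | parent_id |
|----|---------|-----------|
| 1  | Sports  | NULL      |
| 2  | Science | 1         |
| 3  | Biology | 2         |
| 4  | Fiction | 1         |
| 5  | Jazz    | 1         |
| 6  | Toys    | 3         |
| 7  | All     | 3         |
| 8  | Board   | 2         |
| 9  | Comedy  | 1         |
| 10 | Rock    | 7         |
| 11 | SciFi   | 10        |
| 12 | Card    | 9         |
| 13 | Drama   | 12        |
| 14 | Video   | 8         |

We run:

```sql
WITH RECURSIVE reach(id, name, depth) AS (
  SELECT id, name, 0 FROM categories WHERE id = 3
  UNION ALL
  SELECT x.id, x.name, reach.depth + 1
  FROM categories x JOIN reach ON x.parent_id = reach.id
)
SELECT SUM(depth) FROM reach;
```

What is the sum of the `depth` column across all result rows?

Base: id=3 (Biology) at depth 0.
Iteration 1: rows with parent_id in {3} -> Toys (id 6, depth 1), All (id 7, depth 1).
Iteration 2: rows with parent_id in {6,7} -> Rock (id 10, depth 2).
Iteration 3: rows with parent_id in {10} -> SciFi (id 11, depth 3).
Iteration 4: no rows with parent_id in {11}; recursion stops.
SUM(depth) = 0 + 1 + 1 + 2 + 3 = 7.

7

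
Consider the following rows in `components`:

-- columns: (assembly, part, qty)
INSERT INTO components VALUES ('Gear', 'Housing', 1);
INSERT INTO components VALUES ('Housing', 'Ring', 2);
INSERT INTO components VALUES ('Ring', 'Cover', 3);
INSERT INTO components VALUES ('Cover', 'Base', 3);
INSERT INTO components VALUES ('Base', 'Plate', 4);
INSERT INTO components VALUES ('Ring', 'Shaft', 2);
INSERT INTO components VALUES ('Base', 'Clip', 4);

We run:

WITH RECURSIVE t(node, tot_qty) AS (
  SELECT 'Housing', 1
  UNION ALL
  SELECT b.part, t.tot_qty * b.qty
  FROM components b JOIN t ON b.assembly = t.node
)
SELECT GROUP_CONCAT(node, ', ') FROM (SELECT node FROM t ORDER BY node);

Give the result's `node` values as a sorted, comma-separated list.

Base, Clip, Cover, Housing, Plate, Ring, Shaft

Base: (Housing, tot_qty=1).
Iteration 1: components of {Housing} -> Ring = 1*2 = 2.
Iteration 2: components of {Ring} -> Cover = 2*3 = 6, Shaft = 2*2 = 4.
Iteration 3: components of {Cover,Shaft} -> Base = 6*3 = 18.
Iteration 4: components of {Base} -> Clip = 18*4 = 72, Plate = 18*4 = 72.
Iteration 5: no further components; recursion stops.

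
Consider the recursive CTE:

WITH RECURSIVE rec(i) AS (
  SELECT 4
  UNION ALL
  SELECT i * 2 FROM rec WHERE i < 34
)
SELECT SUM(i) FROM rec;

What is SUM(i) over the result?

Base: i=4.
Iteration 1: 4 < 34 holds -> i = 4 * 2 = 8.
Iteration 2: 8 < 34 holds -> i = 8 * 2 = 16.
Iteration 3: 16 < 34 holds -> i = 16 * 2 = 32.
Iteration 4: 32 < 34 holds -> i = 32 * 2 = 64.
Iteration 5: 64 < 34 fails; recursion stops.
SUM(i) = 4 + 8 + 16 + 32 + 64 = 124.

124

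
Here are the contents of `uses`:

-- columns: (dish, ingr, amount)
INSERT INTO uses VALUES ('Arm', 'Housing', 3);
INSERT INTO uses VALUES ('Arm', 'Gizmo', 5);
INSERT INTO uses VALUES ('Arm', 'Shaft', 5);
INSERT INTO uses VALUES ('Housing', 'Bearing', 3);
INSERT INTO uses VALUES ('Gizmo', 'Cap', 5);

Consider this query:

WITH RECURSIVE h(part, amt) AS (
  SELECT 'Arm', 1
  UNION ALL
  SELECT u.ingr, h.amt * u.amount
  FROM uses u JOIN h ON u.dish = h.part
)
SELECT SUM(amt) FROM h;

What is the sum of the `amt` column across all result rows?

48

Base: (Arm, amt=1).
Iteration 1: components of {Arm} -> Gizmo = 1*5 = 5, Housing = 1*3 = 3, Shaft = 1*5 = 5.
Iteration 2: components of {Gizmo,Housing,Shaft} -> Bearing = 3*3 = 9, Cap = 5*5 = 25.
Iteration 3: no further components; recursion stops.
SUM(amt) = 1 + 3 + 5 + 5 + 9 + 25 = 48.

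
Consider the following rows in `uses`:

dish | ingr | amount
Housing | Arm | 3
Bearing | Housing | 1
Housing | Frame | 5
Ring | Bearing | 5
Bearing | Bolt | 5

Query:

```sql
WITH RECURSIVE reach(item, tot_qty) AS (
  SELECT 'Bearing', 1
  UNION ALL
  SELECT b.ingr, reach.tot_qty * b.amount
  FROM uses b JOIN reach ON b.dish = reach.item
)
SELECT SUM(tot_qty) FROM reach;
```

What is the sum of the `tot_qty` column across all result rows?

Base: (Bearing, tot_qty=1).
Iteration 1: components of {Bearing} -> Bolt = 1*5 = 5, Housing = 1*1 = 1.
Iteration 2: components of {Bolt,Housing} -> Arm = 1*3 = 3, Frame = 1*5 = 5.
Iteration 3: no further components; recursion stops.
SUM(tot_qty) = 1 + 5 + 1 + 5 + 3 = 15.

15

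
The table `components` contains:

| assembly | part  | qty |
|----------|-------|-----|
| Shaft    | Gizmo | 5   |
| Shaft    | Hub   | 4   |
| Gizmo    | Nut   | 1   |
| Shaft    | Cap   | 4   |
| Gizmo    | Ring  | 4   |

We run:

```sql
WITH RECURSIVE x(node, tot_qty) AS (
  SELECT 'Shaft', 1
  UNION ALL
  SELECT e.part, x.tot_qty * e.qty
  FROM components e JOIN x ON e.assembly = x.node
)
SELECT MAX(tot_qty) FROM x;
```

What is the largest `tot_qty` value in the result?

20

Base: (Shaft, tot_qty=1).
Iteration 1: components of {Shaft} -> Cap = 1*4 = 4, Gizmo = 1*5 = 5, Hub = 1*4 = 4.
Iteration 2: components of {Cap,Gizmo,Hub} -> Nut = 5*1 = 5, Ring = 5*4 = 20.
Iteration 3: no further components; recursion stops.
tot_qty values: 1, 4, 5, 4, 5, 20; the maximum is 20.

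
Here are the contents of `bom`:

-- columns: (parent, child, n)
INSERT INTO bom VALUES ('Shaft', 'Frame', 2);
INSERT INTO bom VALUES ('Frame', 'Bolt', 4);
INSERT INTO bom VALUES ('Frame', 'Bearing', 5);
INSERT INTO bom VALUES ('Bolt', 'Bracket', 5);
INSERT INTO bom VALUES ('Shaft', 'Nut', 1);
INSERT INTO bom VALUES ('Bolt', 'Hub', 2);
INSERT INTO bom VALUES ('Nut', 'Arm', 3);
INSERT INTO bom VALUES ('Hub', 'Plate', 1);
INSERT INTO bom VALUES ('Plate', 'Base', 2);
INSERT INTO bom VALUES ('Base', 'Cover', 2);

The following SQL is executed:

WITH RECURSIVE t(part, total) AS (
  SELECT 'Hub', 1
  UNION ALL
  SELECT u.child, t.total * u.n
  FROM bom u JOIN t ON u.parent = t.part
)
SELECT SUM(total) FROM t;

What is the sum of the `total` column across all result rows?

Base: (Hub, total=1).
Iteration 1: components of {Hub} -> Plate = 1*1 = 1.
Iteration 2: components of {Plate} -> Base = 1*2 = 2.
Iteration 3: components of {Base} -> Cover = 2*2 = 4.
Iteration 4: no further components; recursion stops.
SUM(total) = 1 + 1 + 2 + 4 = 8.

8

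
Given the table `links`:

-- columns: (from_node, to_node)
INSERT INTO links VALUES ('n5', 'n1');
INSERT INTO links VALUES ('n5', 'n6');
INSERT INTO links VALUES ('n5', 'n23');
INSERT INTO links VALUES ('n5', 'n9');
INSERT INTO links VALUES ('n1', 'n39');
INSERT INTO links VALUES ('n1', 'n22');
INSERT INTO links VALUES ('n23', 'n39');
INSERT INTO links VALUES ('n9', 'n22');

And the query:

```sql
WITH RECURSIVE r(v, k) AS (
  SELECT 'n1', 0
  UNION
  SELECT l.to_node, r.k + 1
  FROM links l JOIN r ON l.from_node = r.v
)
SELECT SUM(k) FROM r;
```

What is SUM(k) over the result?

2

Base: (n1, k=0).
Iteration 1: edges from {n1} -> (n22, k=1), (n39, k=1).
Iteration 2: no outgoing edges from {n22,n39}; recursion stops.
SUM(k) = 0 + 1 + 1 = 2.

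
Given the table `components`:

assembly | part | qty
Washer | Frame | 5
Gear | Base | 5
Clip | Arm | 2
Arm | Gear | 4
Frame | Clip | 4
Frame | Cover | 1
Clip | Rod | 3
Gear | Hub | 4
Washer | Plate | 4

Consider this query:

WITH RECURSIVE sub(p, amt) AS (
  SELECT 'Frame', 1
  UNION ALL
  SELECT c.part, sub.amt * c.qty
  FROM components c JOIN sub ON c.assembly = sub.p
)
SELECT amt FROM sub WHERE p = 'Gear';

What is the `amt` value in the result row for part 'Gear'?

32

Base: (Frame, amt=1).
Iteration 1: components of {Frame} -> Clip = 1*4 = 4, Cover = 1*1 = 1.
Iteration 2: components of {Clip,Cover} -> Arm = 4*2 = 8, Rod = 4*3 = 12.
Iteration 3: components of {Arm,Rod} -> Gear = 8*4 = 32.
Iteration 4: components of {Gear} -> Base = 32*5 = 160, Hub = 32*4 = 128.
Iteration 5: no further components; recursion stops.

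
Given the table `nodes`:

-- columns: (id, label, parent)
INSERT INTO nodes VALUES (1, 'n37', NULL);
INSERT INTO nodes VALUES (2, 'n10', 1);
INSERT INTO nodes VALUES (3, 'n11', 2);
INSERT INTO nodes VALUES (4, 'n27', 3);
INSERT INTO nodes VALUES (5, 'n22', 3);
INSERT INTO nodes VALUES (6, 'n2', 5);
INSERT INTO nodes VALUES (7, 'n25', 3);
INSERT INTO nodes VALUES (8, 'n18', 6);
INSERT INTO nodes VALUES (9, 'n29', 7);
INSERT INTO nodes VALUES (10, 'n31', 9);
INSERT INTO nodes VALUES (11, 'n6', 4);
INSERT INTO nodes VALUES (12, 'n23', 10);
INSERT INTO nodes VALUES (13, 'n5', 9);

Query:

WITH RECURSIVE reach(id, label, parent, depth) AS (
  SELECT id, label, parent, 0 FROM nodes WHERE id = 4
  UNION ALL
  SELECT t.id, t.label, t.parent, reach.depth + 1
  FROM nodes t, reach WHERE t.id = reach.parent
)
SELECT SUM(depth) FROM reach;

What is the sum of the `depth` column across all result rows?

6

Base: id=4 (n27), parent=3, depth 0.
Iteration 1: join on id=3 -> n11 (id 3, parent=2, depth 1).
Iteration 2: join on id=2 -> n10 (id 2, parent=1, depth 2).
Iteration 3: join on id=1 -> n37 (id 1, parent=NULL, depth 3).
Iteration 4: parent is NULL; no match; recursion stops.
SUM(depth) = 0 + 1 + 2 + 3 = 6.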